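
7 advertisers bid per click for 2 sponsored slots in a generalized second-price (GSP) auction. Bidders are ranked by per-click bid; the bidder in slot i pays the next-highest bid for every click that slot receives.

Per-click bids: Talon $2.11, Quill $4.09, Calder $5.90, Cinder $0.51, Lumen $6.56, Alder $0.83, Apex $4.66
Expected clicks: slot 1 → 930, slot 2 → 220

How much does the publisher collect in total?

Sorting advertisers: $6.56 (Lumen) > $5.90 (Calder) > $4.66 (Apex) > …
Slot 1: Lumen pays $5.90 × 930 = $5487.00
Slot 2: Calder pays $4.66 × 220 = $1025.20
Total = $6512.20

Total revenue: $6512.20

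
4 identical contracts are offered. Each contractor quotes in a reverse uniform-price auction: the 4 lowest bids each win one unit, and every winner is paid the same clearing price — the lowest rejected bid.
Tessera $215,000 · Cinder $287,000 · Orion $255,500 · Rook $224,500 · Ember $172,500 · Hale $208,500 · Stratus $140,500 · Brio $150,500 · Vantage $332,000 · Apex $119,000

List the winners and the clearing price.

Bids ranked low→high: 119,000 (Apex), 140,500 (Stratus), 150,500 (Brio), 172,500 (Ember), 208,500 (Hale), 215,000 (Tessera), …
The 4 lowest are Apex, Stratus, Brio, Ember.
Clearing price = lowest rejected bid = $208,500.

Apex, Stratus, Brio, Ember; each is paid $208,500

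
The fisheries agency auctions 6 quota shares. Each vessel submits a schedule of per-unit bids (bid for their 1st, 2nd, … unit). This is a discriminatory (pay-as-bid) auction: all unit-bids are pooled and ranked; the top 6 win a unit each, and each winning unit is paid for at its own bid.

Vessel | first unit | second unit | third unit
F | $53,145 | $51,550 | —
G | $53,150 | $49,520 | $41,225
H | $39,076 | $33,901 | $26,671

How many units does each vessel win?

Pooled unit-bids ranked (top 6): 53,150 (G-1), 53,145 (F-1), 51,550 (F-2), 49,520 (G-2), 41,225 (G-3), 39,076 (H-1)
Next rejected bid: $33,901 (not a price — pay-as-bid).
Allocation: F 2, G 3, H 1.

F 2, G 3, H 1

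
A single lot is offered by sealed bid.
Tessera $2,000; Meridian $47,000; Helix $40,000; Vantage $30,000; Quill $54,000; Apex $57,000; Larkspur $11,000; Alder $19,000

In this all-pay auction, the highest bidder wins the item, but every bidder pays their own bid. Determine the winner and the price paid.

Apex pays $57,000

Bids ranked: 57,000 (Apex) > 54,000 (Quill) > 47,000 (Meridian) > 40,000 (Helix) > 30,000 (Vantage) > 19,000 (Alder) > …
Apex is highest and takes the item; every bidder forfeits their bid.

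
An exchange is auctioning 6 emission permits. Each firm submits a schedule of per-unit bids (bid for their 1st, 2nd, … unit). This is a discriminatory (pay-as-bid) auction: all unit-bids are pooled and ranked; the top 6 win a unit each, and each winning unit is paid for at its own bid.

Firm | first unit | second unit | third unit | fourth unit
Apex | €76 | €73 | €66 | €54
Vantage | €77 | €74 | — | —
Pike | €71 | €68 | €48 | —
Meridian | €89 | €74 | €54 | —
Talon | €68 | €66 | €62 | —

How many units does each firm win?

Apex 2, Meridian 2, Vantage 2

Merging the schedules and taking the best 6: 89 (Meridian-1), 77 (Vantage-1), 76 (Apex-1), 74 (Vantage-2), 74 (Meridian-2), 73 (Apex-2)
Next rejected bid: €71 (not a price — pay-as-bid).
Allocation: Apex 2, Meridian 2, Vantage 2.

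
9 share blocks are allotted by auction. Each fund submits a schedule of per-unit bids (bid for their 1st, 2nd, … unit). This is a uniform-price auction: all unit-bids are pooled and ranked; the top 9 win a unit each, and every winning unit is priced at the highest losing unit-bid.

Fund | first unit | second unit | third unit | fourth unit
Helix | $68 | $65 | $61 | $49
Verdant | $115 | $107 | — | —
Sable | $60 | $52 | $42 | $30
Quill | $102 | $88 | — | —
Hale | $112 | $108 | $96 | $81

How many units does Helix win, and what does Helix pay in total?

Helix: 1 unit, pays $65

Merging the schedules and taking the best 9: 115 (Verdant-1), 112 (Hale-1), 108 (Hale-2), 107 (Verdant-2), 102 (Quill-1), 96 (Hale-3), 88 (Quill-2), 81 (Hale-4), 68 (Helix-1)
Highest rejected unit-bid = $65.
Helix wins 1 unit(s) at $65 each.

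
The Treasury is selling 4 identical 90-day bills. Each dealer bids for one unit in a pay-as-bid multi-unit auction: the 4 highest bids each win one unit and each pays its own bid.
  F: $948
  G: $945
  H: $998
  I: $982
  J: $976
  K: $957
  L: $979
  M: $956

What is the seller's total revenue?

Sorting: 998 (H), 982 (I), 979 (L), 976 (J), 957 (K), 956 (M), …
Winners (4 units): H, I, L, J.
Total revenue = 998 + 982 + 979 + 976 = $3,935.

Total revenue: $3,935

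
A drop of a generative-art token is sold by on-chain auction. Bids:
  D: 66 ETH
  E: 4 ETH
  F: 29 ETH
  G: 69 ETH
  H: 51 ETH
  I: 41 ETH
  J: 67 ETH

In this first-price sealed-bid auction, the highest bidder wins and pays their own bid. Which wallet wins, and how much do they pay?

G pays 69 ETH

Rule: the highest bidder wins and pays their own bid.
Bids ranked: 69 (G) > 67 (J) > 66 (D) > 51 (H) > 41 (I) > 29 (F) > …
G is highest → pays own bid, 69 ETH.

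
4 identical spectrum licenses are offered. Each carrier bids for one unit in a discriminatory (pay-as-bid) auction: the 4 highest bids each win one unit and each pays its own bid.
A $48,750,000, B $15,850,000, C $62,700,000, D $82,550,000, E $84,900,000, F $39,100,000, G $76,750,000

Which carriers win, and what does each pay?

Sorting: 84,900,000 (E), 82,550,000 (D), 76,750,000 (G), 62,700,000 (C), 48,750,000 (A), 39,100,000 (F), …
Winners (4 units): E, D, G, C.
Each winner pays its own bid: E $84,900,000, D $82,550,000, G $76,750,000, C $62,700,000.

E $84,900,000, D $82,550,000, G $76,750,000, C $62,700,000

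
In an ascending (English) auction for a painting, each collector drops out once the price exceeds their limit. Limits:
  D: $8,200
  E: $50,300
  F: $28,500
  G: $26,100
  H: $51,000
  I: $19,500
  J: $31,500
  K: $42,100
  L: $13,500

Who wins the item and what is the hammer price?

H wins at $50,300

Limits in order: 51,000 (H) > 50,300 (E) > 42,100 (K) > 31,500 (J) > 28,500 (F) > 26,100 (G) > …
Once the price passes $50,300, only H is left; the hammer falls at E's limit of $50,300.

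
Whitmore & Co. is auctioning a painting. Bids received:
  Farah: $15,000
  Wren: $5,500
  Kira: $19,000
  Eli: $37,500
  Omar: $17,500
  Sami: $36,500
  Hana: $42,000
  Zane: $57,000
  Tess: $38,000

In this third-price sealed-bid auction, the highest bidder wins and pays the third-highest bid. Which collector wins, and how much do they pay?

Sorting bids: 57,000 (Zane) > 42,000 (Hana) > 38,000 (Tess) > 37,500 (Eli) > 36,500 (Sami) > 19,000 (Kira) > …
Zane is highest; pays the third-highest bid, $38,000.

Zane pays $38,000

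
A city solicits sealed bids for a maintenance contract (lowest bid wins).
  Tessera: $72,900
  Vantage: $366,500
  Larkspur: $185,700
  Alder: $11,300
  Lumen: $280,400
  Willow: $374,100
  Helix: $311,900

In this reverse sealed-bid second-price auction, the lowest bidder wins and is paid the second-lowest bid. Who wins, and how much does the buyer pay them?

Bids in order: 11,300 (Alder) < 72,900 (Tessera) < 185,700 (Larkspur) < 280,400 (Lumen) < 311,900 (Helix) < 366,500 (Vantage) < …
Alder wins with the lowest bid; price is set by the runner-up at $72,900.

Alder is paid $72,900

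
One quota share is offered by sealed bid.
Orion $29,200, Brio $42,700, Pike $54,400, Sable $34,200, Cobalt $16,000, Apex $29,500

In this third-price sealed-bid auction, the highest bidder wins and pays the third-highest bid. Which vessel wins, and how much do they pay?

Pike pays $34,200

Third-price sealed-bid auction: the highest bidder wins and pays the third-highest bid.
Bids in order: 54,400 (Pike) > 42,700 (Brio) > 34,200 (Sable) > 29,500 (Apex) > 29,200 (Orion) > 16,000 (Cobalt)
Pike is highest; pays the third-highest bid, $34,200.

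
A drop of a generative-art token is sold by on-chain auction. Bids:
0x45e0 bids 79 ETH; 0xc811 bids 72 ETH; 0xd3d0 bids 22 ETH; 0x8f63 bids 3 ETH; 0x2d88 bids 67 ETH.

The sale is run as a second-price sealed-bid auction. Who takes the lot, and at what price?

0x45e0 pays 72 ETH

Sorting bids: 79 (0x45e0) > 72 (0xc811) > 67 (0x2d88) > 22 (0xd3d0) > 3 (0x8f63)
0x45e0 wins with the highest bid; price is set by the runner-up at 72 ETH.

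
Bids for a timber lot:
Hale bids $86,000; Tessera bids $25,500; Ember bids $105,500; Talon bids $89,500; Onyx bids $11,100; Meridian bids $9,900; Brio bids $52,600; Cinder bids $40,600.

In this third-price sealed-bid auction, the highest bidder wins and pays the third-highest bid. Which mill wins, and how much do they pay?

Rule: the highest bidder wins and pays the third-highest bid.
Sorting bids: 105,500 (Ember) > 89,500 (Talon) > 86,000 (Hale) > 52,600 (Brio) > 40,600 (Cinder) > 25,500 (Tessera) > …
Ember wins; payment is bid #3 in the ranking = $86,000.

Ember pays $86,000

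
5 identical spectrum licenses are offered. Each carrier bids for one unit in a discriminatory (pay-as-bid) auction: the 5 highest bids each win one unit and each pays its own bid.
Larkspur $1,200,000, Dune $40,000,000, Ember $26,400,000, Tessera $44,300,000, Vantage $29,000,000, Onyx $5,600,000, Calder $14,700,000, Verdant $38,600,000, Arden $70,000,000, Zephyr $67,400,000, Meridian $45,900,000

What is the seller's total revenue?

Ordering the bids: 70,000,000 (Arden), 67,400,000 (Zephyr), 45,900,000 (Meridian), 44,300,000 (Tessera), 40,000,000 (Dune), 38,600,000 (Verdant), 29,000,000 (Vantage), …
Winners (5 units): Arden, Zephyr, Meridian, Tessera, Dune.
Total revenue = 70,000,000 + 67,400,000 + 45,900,000 + 44,300,000 + 40,000,000 = $267,600,000.

Total revenue: $267,600,000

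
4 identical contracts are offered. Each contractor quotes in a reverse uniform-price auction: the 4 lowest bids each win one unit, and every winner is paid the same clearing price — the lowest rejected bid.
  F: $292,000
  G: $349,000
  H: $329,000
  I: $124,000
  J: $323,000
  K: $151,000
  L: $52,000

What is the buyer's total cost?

Total cost: $1,292,000

Ordering the bids: 52,000 (L), 124,000 (I), 151,000 (K), 292,000 (F), 323,000 (J), 329,000 (H), …
Winners (4 units): L, I, K, F.
Clearing price = lowest rejected bid = $323,000.
Total cost = 4 × $323,000 = $1,292,000.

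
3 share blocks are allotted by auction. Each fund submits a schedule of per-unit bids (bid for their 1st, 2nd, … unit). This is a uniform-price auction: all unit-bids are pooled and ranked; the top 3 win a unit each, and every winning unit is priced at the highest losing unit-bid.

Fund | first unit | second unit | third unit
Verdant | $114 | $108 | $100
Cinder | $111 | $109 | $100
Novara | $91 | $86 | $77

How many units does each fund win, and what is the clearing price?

Cinder 2, Verdant 1; clearing price $108

Pooled unit-bids ranked (top 3): 114 (Verdant-1), 111 (Cinder-1), 109 (Cinder-2)
The (k+1)-th unit-bid is $108.
Allocation: Cinder 2, Verdant 1.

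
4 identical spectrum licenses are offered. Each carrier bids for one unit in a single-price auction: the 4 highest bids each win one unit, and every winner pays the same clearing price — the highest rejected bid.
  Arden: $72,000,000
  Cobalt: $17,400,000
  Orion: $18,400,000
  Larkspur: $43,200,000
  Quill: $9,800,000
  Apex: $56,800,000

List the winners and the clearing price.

Arden, Apex, Larkspur, Orion; each pays $17,400,000

Ordering the bids: 72,000,000 (Arden), 56,800,000 (Apex), 43,200,000 (Larkspur), 18,400,000 (Orion), 17,400,000 (Cobalt), 9,800,000 (Quill)
Top 4: Arden, Apex, Larkspur, Orion.
Highest unsuccessful bid: $17,400,000 → clearing price.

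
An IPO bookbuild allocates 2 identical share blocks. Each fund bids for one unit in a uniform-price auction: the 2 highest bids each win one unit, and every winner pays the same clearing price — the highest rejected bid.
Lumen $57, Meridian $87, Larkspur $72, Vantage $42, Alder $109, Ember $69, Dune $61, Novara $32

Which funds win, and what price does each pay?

Alder, Meridian; each pays $72

Bids ranked high→low: 109 (Alder), 87 (Meridian), 72 (Larkspur), 69 (Ember), …
The 2 highest are Alder, Meridian.
Highest unsuccessful bid: $72 → clearing price.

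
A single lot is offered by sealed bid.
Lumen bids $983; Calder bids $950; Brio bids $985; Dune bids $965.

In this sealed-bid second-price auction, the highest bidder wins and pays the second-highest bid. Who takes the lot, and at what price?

Sorting bids: 985 (Brio) > 983 (Lumen) > 965 (Dune) > 950 (Calder)
Brio is highest; pays the second-highest bid, $983.

Brio pays $983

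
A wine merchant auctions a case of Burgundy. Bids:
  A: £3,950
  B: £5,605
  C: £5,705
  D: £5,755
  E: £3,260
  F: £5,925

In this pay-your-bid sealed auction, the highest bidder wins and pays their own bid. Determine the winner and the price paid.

F pays £5,925

Sorting bids: 5,925 (F) > 5,755 (D) > 5,705 (C) > 5,605 (B) > 3,950 (A) > 3,260 (E)
First-price: F pays what they bid, £5,925.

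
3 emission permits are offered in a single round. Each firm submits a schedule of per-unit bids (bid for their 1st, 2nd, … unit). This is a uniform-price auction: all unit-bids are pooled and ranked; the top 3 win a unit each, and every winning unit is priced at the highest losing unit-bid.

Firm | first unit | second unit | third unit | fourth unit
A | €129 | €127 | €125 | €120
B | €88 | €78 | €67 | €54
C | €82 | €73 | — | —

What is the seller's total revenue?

Merging the schedules and taking the best 3: 129 (A-1), 127 (A-2), 125 (A-3)
First bid not allocated: €120.
Allocation: A 3. Every unit priced at €120.
Revenue = 3 × 120 = €360.

Total revenue: €360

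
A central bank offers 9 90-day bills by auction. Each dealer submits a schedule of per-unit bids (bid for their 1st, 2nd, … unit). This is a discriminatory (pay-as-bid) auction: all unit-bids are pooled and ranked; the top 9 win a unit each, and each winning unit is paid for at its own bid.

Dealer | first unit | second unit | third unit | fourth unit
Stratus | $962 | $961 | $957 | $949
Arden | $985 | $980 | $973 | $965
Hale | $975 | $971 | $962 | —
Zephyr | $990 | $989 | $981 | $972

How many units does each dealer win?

Merging the schedules and taking the best 9: 990 (Zephyr-1), 989 (Zephyr-2), 985 (Arden-1), 981 (Zephyr-3), 980 (Arden-2), 975 (Hale-1), 973 (Arden-3), 972 (Zephyr-4), 971 (Hale-2)
Next rejected bid: $965 (not a price — pay-as-bid).
Allocation: Arden 3, Hale 2, Zephyr 4.

Arden 3, Hale 2, Zephyr 4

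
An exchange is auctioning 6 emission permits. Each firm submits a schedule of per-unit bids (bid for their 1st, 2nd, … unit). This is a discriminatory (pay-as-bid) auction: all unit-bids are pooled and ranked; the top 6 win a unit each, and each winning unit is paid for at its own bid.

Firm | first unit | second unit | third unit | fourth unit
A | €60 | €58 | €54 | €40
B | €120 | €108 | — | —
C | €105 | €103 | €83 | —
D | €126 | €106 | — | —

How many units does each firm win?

B 2, C 2, D 2

Pooled unit-bids ranked (top 6): 126 (D-1), 120 (B-1), 108 (B-2), 106 (D-2), 105 (C-1), 103 (C-2)
Next rejected bid: €83 (not a price — pay-as-bid).
Allocation: B 2, C 2, D 2.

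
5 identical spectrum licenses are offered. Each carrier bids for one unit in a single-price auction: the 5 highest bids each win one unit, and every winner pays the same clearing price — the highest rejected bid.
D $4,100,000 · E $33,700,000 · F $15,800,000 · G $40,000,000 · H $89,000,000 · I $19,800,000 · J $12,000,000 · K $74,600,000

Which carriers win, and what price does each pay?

Bids ranked high→low: 89,000,000 (H), 74,600,000 (K), 40,000,000 (G), 33,700,000 (E), 19,800,000 (I), 15,800,000 (F), 12,000,000 (J), …
The 5 highest are H, K, G, E, I.
Highest unsuccessful bid: $15,800,000 → clearing price.

H, K, G, E, I; each pays $15,800,000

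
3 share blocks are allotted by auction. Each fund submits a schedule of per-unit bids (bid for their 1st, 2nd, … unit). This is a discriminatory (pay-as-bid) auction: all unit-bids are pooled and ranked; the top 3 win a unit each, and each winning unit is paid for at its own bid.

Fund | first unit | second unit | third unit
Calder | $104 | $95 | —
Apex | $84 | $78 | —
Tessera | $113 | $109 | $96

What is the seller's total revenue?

Pooled unit-bids ranked (top 3): 113 (Tessera-1), 109 (Tessera-2), 104 (Calder-1)
Next rejected bid: $96 (not a price — pay-as-bid).
Each winning unit pays its own bid.
Revenue = 113 + 109 + 104 = $326.

Total revenue: $326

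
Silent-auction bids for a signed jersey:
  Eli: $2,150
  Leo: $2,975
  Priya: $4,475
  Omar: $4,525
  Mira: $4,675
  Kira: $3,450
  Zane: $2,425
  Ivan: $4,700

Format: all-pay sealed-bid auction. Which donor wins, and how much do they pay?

Ivan pays $4,700

Bids ranked: 4,700 (Ivan) > 4,675 (Mira) > 4,525 (Omar) > 4,475 (Priya) > 3,450 (Kira) > 2,975 (Leo) > …
Ivan wins with the top bid; all bids are sunk regardless.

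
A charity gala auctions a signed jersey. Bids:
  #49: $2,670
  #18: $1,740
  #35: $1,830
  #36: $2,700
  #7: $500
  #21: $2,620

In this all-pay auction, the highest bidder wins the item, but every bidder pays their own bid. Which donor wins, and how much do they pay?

#36 pays $2,700

Bids in order: 2,700 (#36) > 2,670 (#49) > 2,620 (#21) > 1,830 (#35) > 1,740 (#18) > 500 (#7)
#36 wins with the top bid; all bids are sunk regardless.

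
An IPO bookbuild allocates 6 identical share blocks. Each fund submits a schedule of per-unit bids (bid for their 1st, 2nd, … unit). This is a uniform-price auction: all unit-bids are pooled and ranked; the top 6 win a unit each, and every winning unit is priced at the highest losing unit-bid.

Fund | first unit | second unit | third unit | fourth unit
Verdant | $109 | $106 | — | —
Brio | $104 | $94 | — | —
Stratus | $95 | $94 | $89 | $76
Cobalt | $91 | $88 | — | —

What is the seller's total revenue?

Total revenue: $546

Pooled unit-bids ranked (top 6): 109 (Verdant-1), 106 (Verdant-2), 104 (Brio-1), 95 (Stratus-1), 94 (Brio-2), 94 (Stratus-2)
The (k+1)-th unit-bid is $91.
Allocation: Brio 2, Stratus 2, Verdant 2. Every unit priced at $91.
Revenue = 6 × 91 = $546.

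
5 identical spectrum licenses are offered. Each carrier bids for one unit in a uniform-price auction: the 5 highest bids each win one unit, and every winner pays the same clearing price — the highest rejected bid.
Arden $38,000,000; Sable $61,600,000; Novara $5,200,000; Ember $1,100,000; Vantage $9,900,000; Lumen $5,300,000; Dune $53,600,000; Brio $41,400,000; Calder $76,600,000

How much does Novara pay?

Novara pays $0

Ordering the bids: 76,600,000 (Calder), 61,600,000 (Sable), 53,600,000 (Dune), 41,400,000 (Brio), 38,000,000 (Arden), 9,900,000 (Vantage), 5,300,000 (Lumen), …
The 5 highest are Calder, Sable, Dune, Brio, Arden.
First losing bid is Vantage's $9,900,000, which sets the uniform price.
Novara does not win → pays $0.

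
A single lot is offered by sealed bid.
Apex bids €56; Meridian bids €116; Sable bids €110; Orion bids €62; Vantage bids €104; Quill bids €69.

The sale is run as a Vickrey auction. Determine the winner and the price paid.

Rule: the highest bidder wins and pays the second-highest bid.
Bids in order: 116 (Meridian) > 110 (Sable) > 104 (Vantage) > 69 (Quill) > 62 (Orion) > 56 (Apex)
Second-price: Meridian pays Sable's bid of €110.

Meridian pays €110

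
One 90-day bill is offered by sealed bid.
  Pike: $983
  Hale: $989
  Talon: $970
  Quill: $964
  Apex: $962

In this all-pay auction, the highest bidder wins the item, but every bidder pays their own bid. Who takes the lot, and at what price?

Hale pays $989

Rule: the highest bidder wins the item, but every bidder pays their own bid.
Bids ranked: 989 (Hale) > 983 (Pike) > 970 (Talon) > 964 (Quill) > 962 (Apex)
Hale wins with the top bid; all bids are sunk regardless.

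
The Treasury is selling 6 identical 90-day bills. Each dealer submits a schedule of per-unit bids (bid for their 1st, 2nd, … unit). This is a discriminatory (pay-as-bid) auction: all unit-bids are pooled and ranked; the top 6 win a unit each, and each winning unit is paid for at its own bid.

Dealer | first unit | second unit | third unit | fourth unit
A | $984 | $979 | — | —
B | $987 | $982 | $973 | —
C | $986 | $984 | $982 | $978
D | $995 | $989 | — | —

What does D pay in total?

D pays $1,984

Merging the schedules and taking the best 6: 995 (D-1), 989 (D-2), 987 (B-1), 986 (C-1), 984 (A-1), 984 (C-2)
Next rejected bid: $982 (not a price — pay-as-bid).
D's winning unit-bids: 995 + 989 = $1,984.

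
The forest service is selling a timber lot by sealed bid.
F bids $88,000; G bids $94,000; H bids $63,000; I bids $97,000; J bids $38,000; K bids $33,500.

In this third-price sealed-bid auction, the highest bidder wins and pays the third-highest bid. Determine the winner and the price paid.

Bids in order: 97,000 (I) > 94,000 (G) > 88,000 (F) > 63,000 (H) > 38,000 (J) > 33,500 (K)
I wins; payment is bid #3 in the ranking = $88,000.

I pays $88,000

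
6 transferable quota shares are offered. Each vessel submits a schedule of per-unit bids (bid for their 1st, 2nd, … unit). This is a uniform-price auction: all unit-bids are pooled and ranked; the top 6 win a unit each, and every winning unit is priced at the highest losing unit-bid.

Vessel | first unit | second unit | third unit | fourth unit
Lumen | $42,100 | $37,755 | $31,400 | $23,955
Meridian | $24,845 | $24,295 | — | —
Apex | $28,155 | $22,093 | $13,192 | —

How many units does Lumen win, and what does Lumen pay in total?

Pooled unit-bids ranked (top 6): 42,100 (Lumen-1), 37,755 (Lumen-2), 31,400 (Lumen-3), 28,155 (Apex-1), 24,845 (Meridian-1), 24,295 (Meridian-2)
First bid not allocated: $23,955.
Lumen wins 3 unit(s) at $23,955 each.

Lumen: 3 units, pays $71,865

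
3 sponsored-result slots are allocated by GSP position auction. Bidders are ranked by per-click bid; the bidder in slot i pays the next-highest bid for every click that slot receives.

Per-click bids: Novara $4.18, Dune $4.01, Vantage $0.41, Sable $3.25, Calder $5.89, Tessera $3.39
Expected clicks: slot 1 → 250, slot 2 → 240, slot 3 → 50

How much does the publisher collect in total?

Per-click bids in order: $5.89 (Calder) > $4.18 (Novara) > $4.01 (Dune) > $3.39 (Tessera) > …
Slot 1: Calder pays $4.18 × 250 = $1045.00
Slot 2: Novara pays $4.01 × 240 = $962.40
Slot 3: Dune pays $3.39 × 50 = $169.50
Total = $2176.90

Total revenue: $2176.90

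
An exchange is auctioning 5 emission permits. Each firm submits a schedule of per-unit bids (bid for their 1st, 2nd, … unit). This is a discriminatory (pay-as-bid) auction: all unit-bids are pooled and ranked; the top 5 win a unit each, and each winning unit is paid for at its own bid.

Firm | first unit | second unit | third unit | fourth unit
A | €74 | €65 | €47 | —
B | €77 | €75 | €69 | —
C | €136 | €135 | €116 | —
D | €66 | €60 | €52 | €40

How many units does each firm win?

Pooled unit-bids ranked (top 5): 136 (C-1), 135 (C-2), 116 (C-3), 77 (B-1), 75 (B-2)
Next rejected bid: €74 (not a price — pay-as-bid).
Allocation: B 2, C 3.

B 2, C 3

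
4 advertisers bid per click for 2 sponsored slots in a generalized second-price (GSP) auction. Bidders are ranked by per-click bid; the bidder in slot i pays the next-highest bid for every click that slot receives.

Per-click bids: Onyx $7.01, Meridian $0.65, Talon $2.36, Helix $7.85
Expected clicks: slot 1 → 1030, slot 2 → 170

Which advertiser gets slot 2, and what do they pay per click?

Sorting advertisers: $7.85 (Helix) > $7.01 (Onyx) > $2.36 (Talon) > …
Slot 2 goes to the second-ranked bidder, Onyx, who pays the next bid down: $2.36/click.

Onyx; $2.36 per click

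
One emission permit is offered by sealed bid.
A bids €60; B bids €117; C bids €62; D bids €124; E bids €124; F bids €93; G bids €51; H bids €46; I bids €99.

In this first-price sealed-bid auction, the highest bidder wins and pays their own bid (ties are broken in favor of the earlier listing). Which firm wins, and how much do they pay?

D pays €124

First-price sealed-bid auction: the highest bidder wins and pays their own bid.
Sorting bids: 124 (D) > 124 (E) > 117 (B) > 99 (I) > 93 (F) > 62 (C) > …
Tie at €124 → D wins by tie-break.
D is highest → pays own bid, €124.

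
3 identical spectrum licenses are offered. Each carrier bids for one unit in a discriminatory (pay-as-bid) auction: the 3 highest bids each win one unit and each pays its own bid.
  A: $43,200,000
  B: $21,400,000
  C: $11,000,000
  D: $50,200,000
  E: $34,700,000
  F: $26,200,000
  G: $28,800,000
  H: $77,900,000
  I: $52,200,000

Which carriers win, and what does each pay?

Bids ranked high→low: 77,900,000 (H), 52,200,000 (I), 50,200,000 (D), 43,200,000 (A), 34,700,000 (E), …
The 3 highest are H, I, D.
Each winner pays its own bid: H $77,900,000, I $52,200,000, D $50,200,000.

H $77,900,000, I $52,200,000, D $50,200,000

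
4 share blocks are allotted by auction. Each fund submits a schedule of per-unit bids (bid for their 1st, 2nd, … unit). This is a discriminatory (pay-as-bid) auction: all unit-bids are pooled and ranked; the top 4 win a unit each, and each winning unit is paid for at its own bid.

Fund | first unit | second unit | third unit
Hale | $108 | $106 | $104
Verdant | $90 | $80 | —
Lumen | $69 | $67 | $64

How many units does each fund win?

Merging the schedules and taking the best 4: 108 (Hale-1), 106 (Hale-2), 104 (Hale-3), 90 (Verdant-1)
Next rejected bid: $80 (not a price — pay-as-bid).
Allocation: Hale 3, Verdant 1.

Hale 3, Verdant 1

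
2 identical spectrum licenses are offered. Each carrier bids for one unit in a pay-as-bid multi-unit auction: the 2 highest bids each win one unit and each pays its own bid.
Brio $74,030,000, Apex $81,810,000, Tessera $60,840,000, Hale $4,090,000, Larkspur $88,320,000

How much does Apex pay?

Ordering the bids: 88,320,000 (Larkspur), 81,810,000 (Apex), 74,030,000 (Brio), 60,840,000 (Tessera), …
The 2 highest are Larkspur, Apex.
Apex wins → own bid $81,810,000.

Apex pays $81,810,000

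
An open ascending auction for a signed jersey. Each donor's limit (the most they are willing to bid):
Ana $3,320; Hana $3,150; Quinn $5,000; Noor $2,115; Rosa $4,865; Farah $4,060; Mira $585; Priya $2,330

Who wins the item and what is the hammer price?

Quinn wins at $4,865

Ascending (English) auction: the price rises until one bidder remains; the winner pays the price at which the last rival dropped out.
Limits in order: 5,000 (Quinn) > 4,865 (Rosa) > 4,060 (Farah) > 3,320 (Ana) > 3,150 (Hana) > 2,330 (Priya) > …
Once the price passes $4,865, only Quinn is left; the hammer falls at Rosa's limit of $4,865.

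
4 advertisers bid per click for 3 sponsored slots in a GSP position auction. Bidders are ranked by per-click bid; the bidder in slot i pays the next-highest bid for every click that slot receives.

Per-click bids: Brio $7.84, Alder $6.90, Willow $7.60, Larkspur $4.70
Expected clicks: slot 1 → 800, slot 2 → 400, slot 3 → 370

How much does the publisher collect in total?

Total revenue: $10579.00

Per-click bids in order: $7.84 (Brio) > $7.60 (Willow) > $6.90 (Alder) > $4.70 (Larkspur)
Slot 1: Brio pays $7.60 × 800 = $6080.00
Slot 2: Willow pays $6.90 × 400 = $2760.00
Slot 3: Alder pays $4.70 × 370 = $1739.00
Total = $10579.00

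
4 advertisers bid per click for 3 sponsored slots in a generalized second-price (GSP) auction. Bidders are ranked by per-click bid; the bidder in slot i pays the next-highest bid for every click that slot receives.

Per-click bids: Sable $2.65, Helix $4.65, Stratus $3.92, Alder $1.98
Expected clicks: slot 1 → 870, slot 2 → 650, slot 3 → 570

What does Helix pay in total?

Ranked by bid: $4.65 (Helix) > $3.92 (Stratus) > $2.65 (Sable) > $1.98 (Alder)
Helix holds slot 1 → pays next bid $3.92 × 870 clicks = $3410.40.

Helix pays $3410.40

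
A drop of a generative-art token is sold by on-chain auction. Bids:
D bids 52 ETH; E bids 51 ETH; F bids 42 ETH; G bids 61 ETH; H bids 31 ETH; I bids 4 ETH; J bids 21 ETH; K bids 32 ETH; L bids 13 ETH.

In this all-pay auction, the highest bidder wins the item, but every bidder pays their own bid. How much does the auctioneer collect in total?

Total revenue: 307 ETH

All-pay auction: the highest bidder wins the item, but every bidder pays their own bid.
Bids ranked: 61 (G) > 52 (D) > 51 (E) > 42 (F) > 32 (K) > 31 (H) > …
Every bidder forfeits their bid regardless of winning.
Revenue = 52 + 51 + 42 + 61 + 31 + 4 + 21 + 32 + 13 = 307 ETH.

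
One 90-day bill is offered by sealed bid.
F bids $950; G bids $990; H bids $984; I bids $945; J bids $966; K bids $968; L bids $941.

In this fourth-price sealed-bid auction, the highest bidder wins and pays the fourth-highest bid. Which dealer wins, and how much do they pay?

G pays $966

Rule: the highest bidder wins and pays the fourth-highest bid.
Bids in order: 990 (G) > 984 (H) > 968 (K) > 966 (J) > 950 (F) > 945 (I) > …
G wins; payment is bid #4 in the ranking = $966.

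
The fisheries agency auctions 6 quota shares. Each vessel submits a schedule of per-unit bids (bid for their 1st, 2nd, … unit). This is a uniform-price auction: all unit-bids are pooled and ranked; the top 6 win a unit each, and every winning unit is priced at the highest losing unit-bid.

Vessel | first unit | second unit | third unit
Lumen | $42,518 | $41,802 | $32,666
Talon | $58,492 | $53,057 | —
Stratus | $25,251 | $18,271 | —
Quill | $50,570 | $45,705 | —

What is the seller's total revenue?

Pooled unit-bids ranked (top 6): 58,492 (Talon-1), 53,057 (Talon-2), 50,570 (Quill-1), 45,705 (Quill-2), 42,518 (Lumen-1), 41,802 (Lumen-2)
First bid not allocated: $32,666.
Allocation: Lumen 2, Quill 2, Talon 2. Every unit priced at $32,666.
Revenue = 6 × 32,666 = $195,996.

Total revenue: $195,996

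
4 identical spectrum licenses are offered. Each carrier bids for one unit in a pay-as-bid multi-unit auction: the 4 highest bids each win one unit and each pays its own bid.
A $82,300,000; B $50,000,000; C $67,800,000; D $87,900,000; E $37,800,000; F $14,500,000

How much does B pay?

Ordering the bids: 87,900,000 (D), 82,300,000 (A), 67,800,000 (C), 50,000,000 (B), 37,800,000 (E), 14,500,000 (F)
Top 4: D, A, C, B.
B wins → own bid $50,000,000.

B pays $50,000,000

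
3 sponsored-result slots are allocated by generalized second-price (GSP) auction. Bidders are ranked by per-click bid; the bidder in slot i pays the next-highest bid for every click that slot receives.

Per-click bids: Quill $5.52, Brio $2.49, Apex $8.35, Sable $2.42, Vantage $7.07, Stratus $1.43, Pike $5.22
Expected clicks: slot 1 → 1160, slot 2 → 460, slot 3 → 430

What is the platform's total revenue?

Total revenue: $12985.00

Per-click bids in order: $8.35 (Apex) > $7.07 (Vantage) > $5.52 (Quill) > $5.22 (Pike) > …
Slot 1: Apex pays $7.07 × 1160 = $8201.20
Slot 2: Vantage pays $5.52 × 460 = $2539.20
Slot 3: Quill pays $5.22 × 430 = $2244.60
Total = $12985.00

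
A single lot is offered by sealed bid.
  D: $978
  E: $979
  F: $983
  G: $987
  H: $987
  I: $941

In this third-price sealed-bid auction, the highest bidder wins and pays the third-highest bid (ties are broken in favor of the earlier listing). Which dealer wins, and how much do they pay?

G pays $983

Bids in order: 987 (G) > 987 (H) > 983 (F) > 979 (E) > 978 (D) > 941 (I)
G and H tie at $987; tie-break gives it to G.
G is highest; pays the third-highest bid, $983.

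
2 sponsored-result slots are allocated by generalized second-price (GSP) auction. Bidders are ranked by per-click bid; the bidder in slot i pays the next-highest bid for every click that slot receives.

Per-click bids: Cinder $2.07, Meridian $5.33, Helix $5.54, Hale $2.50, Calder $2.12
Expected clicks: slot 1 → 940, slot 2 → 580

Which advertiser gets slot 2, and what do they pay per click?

Ranked by bid: $5.54 (Helix) > $5.33 (Meridian) > $2.50 (Hale) > …
Slot 2 goes to the second-ranked bidder, Meridian, who pays the next bid down: $2.50/click.

Meridian; $2.50 per click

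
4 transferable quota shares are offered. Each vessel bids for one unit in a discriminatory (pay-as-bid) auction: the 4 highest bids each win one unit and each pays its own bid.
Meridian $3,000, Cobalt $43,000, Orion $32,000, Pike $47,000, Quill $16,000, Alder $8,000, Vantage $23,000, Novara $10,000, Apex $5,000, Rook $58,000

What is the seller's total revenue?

Total revenue: $180,000

Sorting: 58,000 (Rook), 47,000 (Pike), 43,000 (Cobalt), 32,000 (Orion), 23,000 (Vantage), 16,000 (Quill), …
Top 4: Rook, Pike, Cobalt, Orion.
Total revenue = 58,000 + 47,000 + 43,000 + 32,000 = $180,000.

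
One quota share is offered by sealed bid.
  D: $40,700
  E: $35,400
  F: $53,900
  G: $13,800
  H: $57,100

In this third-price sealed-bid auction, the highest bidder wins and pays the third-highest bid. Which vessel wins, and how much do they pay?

H pays $40,700

Sorting bids: 57,100 (H) > 53,900 (F) > 40,700 (D) > 35,400 (E) > 13,800 (G)
H is highest; pays the third-highest bid, $40,700.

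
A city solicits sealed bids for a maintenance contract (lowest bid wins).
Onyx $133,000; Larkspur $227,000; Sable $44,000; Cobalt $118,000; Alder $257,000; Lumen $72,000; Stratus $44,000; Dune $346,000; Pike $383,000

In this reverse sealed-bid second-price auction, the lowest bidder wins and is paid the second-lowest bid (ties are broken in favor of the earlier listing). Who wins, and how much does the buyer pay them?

Sable is paid $44,000

Bids ranked: 44,000 (Sable) < 44,000 (Stratus) < 72,000 (Lumen) < 118,000 (Cobalt) < 133,000 (Onyx) < 227,000 (Larkspur) < …
Tie at $44,000 → Sable wins by tie-break.
Sable wins with the lowest bid; price is set by the runner-up at $44,000.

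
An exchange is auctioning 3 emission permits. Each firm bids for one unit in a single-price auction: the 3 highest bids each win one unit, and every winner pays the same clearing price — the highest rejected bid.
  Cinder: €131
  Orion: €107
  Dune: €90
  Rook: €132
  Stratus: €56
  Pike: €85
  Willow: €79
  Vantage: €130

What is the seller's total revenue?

Total revenue: €321

Bids ranked high→low: 132 (Rook), 131 (Cinder), 130 (Vantage), 107 (Orion), 90 (Dune), …
The 3 highest are Rook, Cinder, Vantage.
Highest unsuccessful bid: €107 → clearing price.
Total revenue = 3 × €107 = €321.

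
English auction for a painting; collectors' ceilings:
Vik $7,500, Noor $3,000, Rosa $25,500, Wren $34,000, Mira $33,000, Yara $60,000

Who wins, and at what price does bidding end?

Rule: the price rises until one bidder remains; the winner pays the price at which the last rival dropped out.
Limits in order: 60,000 (Yara) > 34,000 (Wren) > 33,000 (Mira) > 25,500 (Rosa) > 7,500 (Vik) > 3,000 (Noor)
Bidding ends when Wren exits at $34,000; Yara takes it.

Yara wins at $34,000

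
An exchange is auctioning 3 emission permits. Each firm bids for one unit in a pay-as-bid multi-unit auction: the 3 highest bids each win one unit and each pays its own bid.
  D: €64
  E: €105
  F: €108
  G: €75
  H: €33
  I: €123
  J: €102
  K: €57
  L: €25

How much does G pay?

Bids ranked high→low: 123 (I), 108 (F), 105 (E), 102 (J), 75 (G), …
Top 3: I, F, E.
G does not win → €0.

G pays €0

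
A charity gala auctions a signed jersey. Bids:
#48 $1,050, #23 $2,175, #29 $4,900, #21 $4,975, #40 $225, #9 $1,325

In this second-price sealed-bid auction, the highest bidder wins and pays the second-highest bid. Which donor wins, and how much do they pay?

#21 pays $4,900

Rule: the highest bidder wins and pays the second-highest bid.
Bids ranked: 4,975 (#21) > 4,900 (#29) > 2,175 (#23) > 1,325 (#9) > 1,050 (#48) > 225 (#40)
#21 wins with the highest bid; price is set by the runner-up at $4,900.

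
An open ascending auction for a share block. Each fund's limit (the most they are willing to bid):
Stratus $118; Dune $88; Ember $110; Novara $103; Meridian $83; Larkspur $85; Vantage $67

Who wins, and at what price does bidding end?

Limits ranked: 118 (Stratus) > 110 (Ember) > 103 (Novara) > 88 (Dune) > 85 (Larkspur) > 83 (Meridian) > …
Once the price passes $110, only Stratus is left; the hammer falls at Ember's limit of $110.

Stratus wins at $110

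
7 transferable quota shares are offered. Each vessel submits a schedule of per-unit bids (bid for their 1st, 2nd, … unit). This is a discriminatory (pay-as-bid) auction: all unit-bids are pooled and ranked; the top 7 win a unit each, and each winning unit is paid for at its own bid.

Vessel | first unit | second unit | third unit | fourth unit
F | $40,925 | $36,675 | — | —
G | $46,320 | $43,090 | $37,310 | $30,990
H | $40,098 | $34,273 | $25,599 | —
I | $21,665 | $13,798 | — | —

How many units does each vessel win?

Pooled unit-bids ranked (top 7): 46,320 (G-1), 43,090 (G-2), 40,925 (F-1), 40,098 (H-1), 37,310 (G-3), 36,675 (F-2), 34,273 (H-2)
Next rejected bid: $30,990 (not a price — pay-as-bid).
Allocation: F 2, G 3, H 2.

F 2, G 3, H 2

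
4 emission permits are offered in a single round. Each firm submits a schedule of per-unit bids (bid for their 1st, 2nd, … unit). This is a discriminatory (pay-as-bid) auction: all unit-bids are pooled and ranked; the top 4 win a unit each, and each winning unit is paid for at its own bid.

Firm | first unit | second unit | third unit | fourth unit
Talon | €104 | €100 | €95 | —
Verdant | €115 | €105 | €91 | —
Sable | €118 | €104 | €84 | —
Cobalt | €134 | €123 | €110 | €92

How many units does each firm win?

Merging the schedules and taking the best 4: 134 (Cobalt-1), 123 (Cobalt-2), 118 (Sable-1), 115 (Verdant-1)
Next rejected bid: €110 (not a price — pay-as-bid).
Allocation: Cobalt 2, Sable 1, Verdant 1.

Cobalt 2, Sable 1, Verdant 1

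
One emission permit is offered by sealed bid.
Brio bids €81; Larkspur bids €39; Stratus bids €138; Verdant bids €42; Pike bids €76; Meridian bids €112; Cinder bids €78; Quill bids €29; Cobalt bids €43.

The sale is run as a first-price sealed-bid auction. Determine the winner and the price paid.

Stratus pays €138

Bids ranked: 138 (Stratus) > 112 (Meridian) > 81 (Brio) > 78 (Cinder) > 76 (Pike) > 43 (Cobalt) > …
First-price: Stratus pays what they bid, €138.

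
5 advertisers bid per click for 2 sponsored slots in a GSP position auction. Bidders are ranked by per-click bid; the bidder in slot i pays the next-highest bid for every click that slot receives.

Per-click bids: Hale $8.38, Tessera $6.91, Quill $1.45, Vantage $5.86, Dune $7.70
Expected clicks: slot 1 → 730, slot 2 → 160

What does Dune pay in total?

Dune pays $1105.60

Ranked by bid: $8.38 (Hale) > $7.70 (Dune) > $6.91 (Tessera) > …
Dune holds slot 2 → pays next bid $6.91 × 160 clicks = $1105.60.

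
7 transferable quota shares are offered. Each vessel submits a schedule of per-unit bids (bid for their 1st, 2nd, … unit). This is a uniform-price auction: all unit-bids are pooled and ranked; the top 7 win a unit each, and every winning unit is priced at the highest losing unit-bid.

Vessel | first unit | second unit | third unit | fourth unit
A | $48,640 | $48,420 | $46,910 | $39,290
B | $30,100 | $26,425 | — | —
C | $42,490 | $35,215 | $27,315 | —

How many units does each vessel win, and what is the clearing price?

All unit-bids, highest first — top 7: 48,640 (A-1), 48,420 (A-2), 46,910 (A-3), 42,490 (C-1), 39,290 (A-4), 35,215 (C-2), 30,100 (B-1)
Highest rejected unit-bid = $27,315.
Allocation: A 4, B 1, C 2.

A 4, B 1, C 2; clearing price $27,315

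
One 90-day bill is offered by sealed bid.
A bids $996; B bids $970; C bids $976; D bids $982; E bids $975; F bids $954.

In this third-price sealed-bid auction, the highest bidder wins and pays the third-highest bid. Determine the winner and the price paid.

Bids in order: 996 (A) > 982 (D) > 976 (C) > 975 (E) > 970 (B) > 954 (F)
A wins; payment is bid #3 in the ranking = $976.

A pays $976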